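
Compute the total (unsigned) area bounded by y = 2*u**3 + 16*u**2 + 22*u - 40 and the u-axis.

443/3

The curve meets the u-axis where 2*u**3 + 16*u**2 + 22*u - 40 = 0, i.e. 2*(u - 1)*(u + 4)*(u + 5) = 0, at u = -5, -4, 1.
On [-5, -4] the curve lies above the axis; ∫[-5,-4] (2*u**3 + 16*u**2 + 22*u - 40) du = 11/6, giving area 11/6.
On [-4, 1] the curve lies below the axis; ∫[-4,1] (2*u**3 + 16*u**2 + 22*u - 40) du = -875/6, giving area 875/6.
Total area = 11/6 + 875/6 = 443/3.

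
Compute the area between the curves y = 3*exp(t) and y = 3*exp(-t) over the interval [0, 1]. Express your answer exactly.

-6 + 3*exp(-1) + 3*exp(1)

On [0, 1], (3*exp(t)) - (3*exp(-t)) = 3*exp(t) - 3*exp(-t) is ≥ 0 throughout, so the area is a single integral of |3*exp(t) - 3*exp(-t)|.
∫[0,1] (3*exp(t) - 3*exp(-t)) dt = -6 + 3*exp(-1) + 3*exp(1).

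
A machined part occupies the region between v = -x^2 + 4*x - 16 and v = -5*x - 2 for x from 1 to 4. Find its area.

61/6

The difference (-x^2 + 4*x - 16) - (-5*x - 2) = -x^2 + 9*x - 14 changes sign at x = 2 inside [1, 4], so split the integral there.
∫[1,2] (-x^2 + 9*x - 14) dx = -17/6; the area of that piece is 17/6.
∫[2,4] (-x^2 + 9*x - 14) dx = 22/3.
Total area = 17/6 + 22/3 = 61/6.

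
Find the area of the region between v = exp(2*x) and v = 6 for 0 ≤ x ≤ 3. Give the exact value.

The difference (exp(2*x)) - (6) = exp(2*x) - 6 changes sign at x = log(6)/2 inside [0, 3], so split the integral there.
∫[0,log(6)/2] (exp(2*x) - 6) dx = 5/2 - log(216); the area of that piece is -5/2 + log(216).
∫[log(6)/2,3] (exp(2*x) - 6) dx = -21 + 3*log(6) + exp(6)/2.
Total area = (-5/2 + log(216)) + (-21 + 3*log(6) + exp(6)/2) = -47/2 + 6*log(6) + exp(6)/2.

-47/2 + 6*log(6) + exp(6)/2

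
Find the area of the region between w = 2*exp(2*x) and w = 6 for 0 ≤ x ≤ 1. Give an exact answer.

-11 + 6*log(3) + exp(2)

The difference (2*exp(2*x)) - (6) = 2*exp(2*x) - 6 changes sign at x = log(3)/2 inside [0, 1], so split the integral there.
∫[0,log(3)/2] (2*exp(2*x) - 6) dx = 2 - log(27); the area of that piece is -2 + log(27).
∫[log(3)/2,1] (2*exp(2*x) - 6) dx = -9 + 3*log(3) + exp(2).
Total area = (-2 + log(27)) + (-9 + 3*log(3) + exp(2)) = -11 + 6*log(3) + exp(2).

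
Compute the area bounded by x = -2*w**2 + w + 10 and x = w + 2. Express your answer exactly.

Both boundary curves give x as a function of w, so integrate with respect to w. Setting them equal: -2*w**2 + 8 = 0, i.e. -2*(w - 2)*(w + 2) = 0, so they meet at w = -2, 2.
For w in [-2, 2], x = -2*w**2 + w + 10 is on the right; area = ∫[-2,2] (-2*w**2 + 8) dw = 64/3.

64/3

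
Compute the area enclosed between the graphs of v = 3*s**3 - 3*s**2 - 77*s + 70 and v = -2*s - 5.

1012

Set the curves equal: 3*s**3 - 3*s**2 - 77*s + 70 = -2*s - 5, so 3*s**3 - 3*s**2 - 75*s + 75 = 0, which factors as 3*(s - 5)*(s - 1)*(s + 5) = 0. The curves meet at s = -5, 1, 5.
On [-5, 1], v = 3*s**3 - 3*s**2 - 77*s + 70 is on top; that piece has area ∫[-5,1] (3*s**3 - 3*s**2 - 75*s + 75) ds = 756.
On [1, 5], v = -2*s - 5 is on top; that piece has area ∫[1,5] (-(3*s**3 - 3*s**2 - 75*s + 75)) ds = 256.
Total enclosed area = 756 + 256 = 1012.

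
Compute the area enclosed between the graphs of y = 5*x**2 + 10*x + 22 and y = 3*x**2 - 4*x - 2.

Set the curves equal: 5*x**2 + 10*x + 22 = 3*x**2 - 4*x - 2, so 2*x**2 + 14*x + 24 = 0, which factors as 2*(x + 3)*(x + 4) = 0. The curves meet at x = -4, -3.
On [-4, -3], y = 3*x**2 - 4*x - 2 is on top; that piece has area ∫[-4,-3] (-(2*x**2 + 14*x + 24)) dx = 1/3.

1/3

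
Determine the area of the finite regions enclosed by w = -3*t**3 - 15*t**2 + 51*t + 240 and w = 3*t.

5137/4

Set the curves equal: -3*t**3 - 15*t**2 + 51*t + 240 = 3*t, so -3*t**3 - 15*t**2 + 48*t + 240 = 0, which factors as -3*(t - 4)*(t + 4)*(t + 5) = 0. The curves meet at t = -5, -4, 4.
On [-5, -4], w = 3*t is on top; that piece has area ∫[-5,-4] (-(-3*t**3 - 15*t**2 + 48*t + 240)) dt = 17/4.
On [-4, 4], w = -3*t**3 - 15*t**2 + 51*t + 240 is on top; that piece has area ∫[-4,4] (-3*t**3 - 15*t**2 + 48*t + 240) dt = 1280.
Total enclosed area = 17/4 + 1280 = 5137/4.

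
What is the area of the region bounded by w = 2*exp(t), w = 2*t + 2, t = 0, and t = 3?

On [0, 3], (2*exp(t)) - (2*t + 2) = -2*t + 2*exp(t) - 2 is ≥ 0 throughout, so the area is a single integral of |-2*t + 2*exp(t) - 2|.
∫[0,3] (-2*t + 2*exp(t) - 2) dt = -17 + 2*exp(3).

-17 + 2*exp(3)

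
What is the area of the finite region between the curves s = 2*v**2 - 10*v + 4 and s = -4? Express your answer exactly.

Both boundary curves give s as a function of v, so integrate with respect to v. Setting them equal: 2*v**2 - 10*v + 8 = 0, i.e. 2*(v - 4)*(v - 1) = 0, so they meet at v = 1, 4.
For v in [1, 4], s = 2*v**2 - 10*v + 4 is on the left; area = ∫[1,4] (-(2*v**2 - 10*v + 8)) dv = 9.

9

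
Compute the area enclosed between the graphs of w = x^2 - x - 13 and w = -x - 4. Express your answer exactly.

36

Set the curves equal: x^2 - x - 13 = -x - 4, so x^2 - 9 = 0, which factors as (x - 3)*(x + 3) = 0. The curves meet at x = -3, 3.
On [-3, 3], w = -x - 4 is on top; that piece has area ∫[-3,3] (-(x^2 - 9)) dx = 36.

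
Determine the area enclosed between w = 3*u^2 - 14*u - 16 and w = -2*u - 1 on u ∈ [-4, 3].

The difference (3*u^2 - 14*u - 16) - (-2*u - 1) = 3*u^2 - 12*u - 15 changes sign at u = -1 inside [-4, 3], so split the integral there.
∫[-4,-1] (3*u^2 - 12*u - 15) du = 108.
∫[-1,3] (3*u^2 - 12*u - 15) du = -80; the area of that piece is 80.
Total area = 108 + 80 = 188.

188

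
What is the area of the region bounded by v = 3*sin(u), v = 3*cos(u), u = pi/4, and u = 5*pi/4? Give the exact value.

On [pi/4, 5*pi/4], (3*sin(u)) - (3*cos(u)) = 3*sin(u) - 3*cos(u) is ≥ 0 throughout, so the area is a single integral of |3*sin(u) - 3*cos(u)|.
∫[pi/4,5*pi/4] (3*sin(u) - 3*cos(u)) du = 6*sqrt(2).

6*sqrt(2)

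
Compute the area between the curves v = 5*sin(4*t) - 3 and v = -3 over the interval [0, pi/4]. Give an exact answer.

5/2

On [0, pi/4], (5*sin(4*t) - 3) - (-3) = 5*sin(4*t) is ≥ 0 throughout, so the area is a single integral of |5*sin(4*t)|.
∫[0,pi/4] (5*sin(4*t)) dt = 5/2.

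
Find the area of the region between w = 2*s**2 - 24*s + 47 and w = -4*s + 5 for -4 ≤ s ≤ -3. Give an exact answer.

410/3

On [-4, -3], (2*s**2 - 24*s + 47) - (-4*s + 5) = 2*s**2 - 20*s + 42 is ≥ 0 throughout, so the area is a single integral of |2*s**2 - 20*s + 42|.
∫[-4,-3] (2*s**2 - 20*s + 42) ds = 410/3.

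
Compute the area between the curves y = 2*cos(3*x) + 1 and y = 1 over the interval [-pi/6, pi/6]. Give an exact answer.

On [-pi/6, pi/6], (2*cos(3*x) + 1) - (1) = 2*cos(3*x) is ≥ 0 throughout, so the area is a single integral of |2*cos(3*x)|.
∫[-pi/6,pi/6] (2*cos(3*x)) dx = 4/3.

4/3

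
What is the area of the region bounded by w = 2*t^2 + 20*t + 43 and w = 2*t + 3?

1/3

Set the curves equal: 2*t^2 + 20*t + 43 = 2*t + 3, so 2*t^2 + 18*t + 40 = 0, which factors as 2*(t + 4)*(t + 5) = 0. The curves meet at t = -5, -4.
On [-5, -4], w = 2*t + 3 is on top; that piece has area ∫[-5,-4] (-(2*t^2 + 18*t + 40)) dt = 1/3.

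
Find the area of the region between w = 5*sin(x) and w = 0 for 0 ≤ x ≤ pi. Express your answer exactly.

10

On [0, pi], (5*sin(x)) - (0) = 5*sin(x) is ≥ 0 throughout, so the area is a single integral of |5*sin(x)|.
∫[0,pi] (5*sin(x)) dx = 10.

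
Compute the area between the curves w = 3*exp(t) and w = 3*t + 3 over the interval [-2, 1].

On [-2, 1], (3*exp(t)) - (3*t + 3) = -3*t + 3*exp(t) - 3 is ≥ 0 throughout, so the area is a single integral of |-3*t + 3*exp(t) - 3|.
∫[-2,1] (-3*t + 3*exp(t) - 3) dt = -9/2 - 3*exp(-2) + 3*exp(1).

-9/2 - 3*exp(-2) + 3*exp(1)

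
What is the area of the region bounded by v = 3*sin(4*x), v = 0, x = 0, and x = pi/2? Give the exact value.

The difference (3*sin(4*x)) - (0) = 3*sin(4*x) changes sign at x = pi/4 inside [0, pi/2], so split the integral there.
∫[0,pi/4] (3*sin(4*x)) dx = 3/2.
∫[pi/4,pi/2] (3*sin(4*x)) dx = -3/2; the area of that piece is 3/2.
Total area = 3/2 + 3/2 = 3.

3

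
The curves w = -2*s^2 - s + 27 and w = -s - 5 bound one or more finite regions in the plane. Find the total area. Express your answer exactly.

512/3

Set the curves equal: -2*s^2 - s + 27 = -s - 5, so -2*s^2 + 32 = 0, which factors as -2*(s - 4)*(s + 4) = 0. The curves meet at s = -4, 4.
On [-4, 4], w = -2*s^2 - s + 27 is on top; that piece has area ∫[-4,4] (-2*s^2 + 32) ds = 512/3.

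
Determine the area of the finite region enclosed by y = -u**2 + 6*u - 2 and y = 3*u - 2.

9/2

Set the curves equal: -u**2 + 6*u - 2 = 3*u - 2, so -u**2 + 3*u = 0, which factors as -u*(u - 3) = 0. The curves meet at u = 0, 3.
On [0, 3], y = -u**2 + 6*u - 2 is on top; that piece has area ∫[0,3] (-u**2 + 3*u) du = 9/2.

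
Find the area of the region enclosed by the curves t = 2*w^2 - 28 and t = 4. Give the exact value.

Both boundary curves give t as a function of w, so integrate with respect to w. Setting them equal: 2*w^2 - 32 = 0, i.e. 2*(w - 4)*(w + 4) = 0, so they meet at w = -4, 4.
For w in [-4, 4], t = 2*w^2 - 28 is on the left; area = ∫[-4,4] (-(2*w^2 - 32)) dw = 512/3.

512/3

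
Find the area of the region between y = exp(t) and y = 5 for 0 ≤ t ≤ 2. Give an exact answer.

-19 + exp(2) + 10*log(5)

The difference (exp(t)) - (5) = exp(t) - 5 changes sign at t = log(5) inside [0, 2], so split the integral there.
∫[0,log(5)] (exp(t) - 5) dt = 4 - log(3125); the area of that piece is -4 + log(3125).
∫[log(5),2] (exp(t) - 5) dt = -15 + exp(2) + 5*log(5).
Total area = (-4 + log(3125)) + (-15 + exp(2) + 5*log(5)) = -19 + exp(2) + 10*log(5).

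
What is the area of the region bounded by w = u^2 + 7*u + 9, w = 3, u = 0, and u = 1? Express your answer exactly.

59/6

On [0, 1], (u^2 + 7*u + 9) - (3) = u^2 + 7*u + 6 is ≥ 0 throughout, so the area is a single integral of |u^2 + 7*u + 6|.
∫[0,1] (u^2 + 7*u + 6) du = 59/6.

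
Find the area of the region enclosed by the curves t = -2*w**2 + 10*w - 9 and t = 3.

Both boundary curves give t as a function of w, so integrate with respect to w. Setting them equal: -2*w**2 + 10*w - 12 = 0, i.e. -2*(w - 3)*(w - 2) = 0, so they meet at w = 2, 3.
For w in [2, 3], t = -2*w**2 + 10*w - 9 is on the right; area = ∫[2,3] (-2*w**2 + 10*w - 12) dw = 1/3.

1/3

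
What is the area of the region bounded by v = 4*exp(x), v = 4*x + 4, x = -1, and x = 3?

On [-1, 3], (4*exp(x)) - (4*x + 4) = -4*x + 4*exp(x) - 4 is ≥ 0 throughout, so the area is a single integral of |-4*x + 4*exp(x) - 4|.
∫[-1,3] (-4*x + 4*exp(x) - 4) dx = -32 - 4*exp(-1) + 4*exp(3).

-32 - 4*exp(-1) + 4*exp(3)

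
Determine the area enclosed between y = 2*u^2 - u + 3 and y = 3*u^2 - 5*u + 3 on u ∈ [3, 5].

The difference (2*u^2 - u + 3) - (3*u^2 - 5*u + 3) = -u^2 + 4*u changes sign at u = 4 inside [3, 5], so split the integral there.
∫[3,4] (-u^2 + 4*u) du = 5/3.
∫[4,5] (-u^2 + 4*u) du = -7/3; the area of that piece is 7/3.
Total area = 5/3 + 7/3 = 4.

4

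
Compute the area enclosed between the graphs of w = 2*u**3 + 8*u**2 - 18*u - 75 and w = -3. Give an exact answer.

1741/6

Set the curves equal: 2*u**3 + 8*u**2 - 18*u - 75 = -3, so 2*u**3 + 8*u**2 - 18*u - 72 = 0, which factors as 2*(u - 3)*(u + 3)*(u + 4) = 0. The curves meet at u = -4, -3, 3.
On [-4, -3], w = 2*u**3 + 8*u**2 - 18*u - 75 is on top; that piece has area ∫[-4,-3] (2*u**3 + 8*u**2 - 18*u - 72) du = 13/6.
On [-3, 3], w = -3 is on top; that piece has area ∫[-3,3] (-(2*u**3 + 8*u**2 - 18*u - 72)) du = 288.
Total enclosed area = 13/6 + 288 = 1741/6.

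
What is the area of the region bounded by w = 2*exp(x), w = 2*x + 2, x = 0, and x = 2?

On [0, 2], (2*exp(x)) - (2*x + 2) = -2*x + 2*exp(x) - 2 is ≥ 0 throughout, so the area is a single integral of |-2*x + 2*exp(x) - 2|.
∫[0,2] (-2*x + 2*exp(x) - 2) dx = -10 + 2*exp(2).

-10 + 2*exp(2)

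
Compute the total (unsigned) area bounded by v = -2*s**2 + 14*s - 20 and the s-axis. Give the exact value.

The curve meets the s-axis where -2*s**2 + 14*s - 20 = 0, i.e. -2*(s - 5)*(s - 2) = 0, at s = 2, 5.
On [2, 5] the curve lies above the axis; ∫[2,5] (-2*s**2 + 14*s - 20) ds = 9, giving area 9.

9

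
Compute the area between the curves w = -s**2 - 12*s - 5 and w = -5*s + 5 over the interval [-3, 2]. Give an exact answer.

The difference (-s**2 - 12*s - 5) - (-5*s + 5) = -s**2 - 7*s - 10 changes sign at s = -2 inside [-3, 2], so split the integral there.
∫[-3,-2] (-s**2 - 7*s - 10) ds = 7/6.
∫[-2,2] (-s**2 - 7*s - 10) ds = -136/3; the area of that piece is 136/3.
Total area = 7/6 + 136/3 = 93/2.

93/2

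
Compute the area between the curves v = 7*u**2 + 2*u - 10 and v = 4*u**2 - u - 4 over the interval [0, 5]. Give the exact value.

279/2

The difference (7*u**2 + 2*u - 10) - (4*u**2 - u - 4) = 3*u**2 + 3*u - 6 changes sign at u = 1 inside [0, 5], so split the integral there.
∫[0,1] (3*u**2 + 3*u - 6) du = -7/2; the area of that piece is 7/2.
∫[1,5] (3*u**2 + 3*u - 6) du = 136.
Total area = 7/2 + 136 = 279/2.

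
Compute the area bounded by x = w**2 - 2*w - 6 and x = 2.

Both boundary curves give x as a function of w, so integrate with respect to w. Setting them equal: w**2 - 2*w - 8 = 0, i.e. (w - 4)*(w + 2) = 0, so they meet at w = -2, 4.
For w in [-2, 4], x = w**2 - 2*w - 6 is on the left; area = ∫[-2,4] (-(w**2 - 2*w - 8)) dw = 36.

36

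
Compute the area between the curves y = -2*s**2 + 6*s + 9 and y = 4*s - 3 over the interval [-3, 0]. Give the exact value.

The difference (-2*s**2 + 6*s + 9) - (4*s - 3) = -2*s**2 + 2*s + 12 changes sign at s = -2 inside [-3, 0], so split the integral there.
∫[-3,-2] (-2*s**2 + 2*s + 12) ds = -17/3; the area of that piece is 17/3.
∫[-2,0] (-2*s**2 + 2*s + 12) ds = 44/3.
Total area = 17/3 + 44/3 = 61/3.

61/3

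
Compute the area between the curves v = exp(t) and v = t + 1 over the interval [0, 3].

On [0, 3], (exp(t)) - (t + 1) = -t + exp(t) - 1 is ≥ 0 throughout, so the area is a single integral of |-t + exp(t) - 1|.
∫[0,3] (-t + exp(t) - 1) dt = -17/2 + exp(3).

-17/2 + exp(3)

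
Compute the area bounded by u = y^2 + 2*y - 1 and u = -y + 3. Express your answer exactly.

Both boundary curves give u as a function of y, so integrate with respect to y. Setting them equal: y^2 + 3*y - 4 = 0, i.e. (y - 1)*(y + 4) = 0, so they meet at y = -4, 1.
For y in [-4, 1], u = y^2 + 2*y - 1 is on the left; area = ∫[-4,1] (-(y^2 + 3*y - 4)) dy = 125/6.

125/6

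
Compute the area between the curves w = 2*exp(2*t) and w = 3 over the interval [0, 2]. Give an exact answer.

-8 - 7*log(2)/2 + log(6)/2 + 5*log(3)/2 + exp(4)

The difference (2*exp(2*t)) - (3) = 2*exp(2*t) - 3 changes sign at t = -log(2)/2 + log(3)/2 inside [0, 2], so split the integral there.
∫[0,-log(2)/2 + log(3)/2] (2*exp(2*t) - 3) dt = log(2*sqrt(6)/9) + 1/2; the area of that piece is -1/2 + log(3*sqrt(6)/4).
∫[-log(2)/2 + log(3)/2,2] (2*exp(2*t) - 3) dt = -15/2 - 3*log(2)/2 + 3*log(3)/2 + exp(4).
Total area = (-1/2 + log(3*sqrt(6)/4)) + (-15/2 - 3*log(2)/2 + 3*log(3)/2 + exp(4)) = -8 - 7*log(2)/2 + log(6)/2 + 5*log(3)/2 + exp(4).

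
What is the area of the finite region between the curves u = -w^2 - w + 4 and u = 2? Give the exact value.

Both boundary curves give u as a function of w, so integrate with respect to w. Setting them equal: -w^2 - w + 2 = 0, i.e. -(w - 1)*(w + 2) = 0, so they meet at w = -2, 1.
For w in [-2, 1], u = -w^2 - w + 4 is on the right; area = ∫[-2,1] (-w^2 - w + 2) dw = 9/2.

9/2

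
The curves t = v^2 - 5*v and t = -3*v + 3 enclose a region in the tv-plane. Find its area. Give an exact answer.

Both boundary curves give t as a function of v, so integrate with respect to v. Setting them equal: v^2 - 2*v - 3 = 0, i.e. (v - 3)*(v + 1) = 0, so they meet at v = -1, 3.
For v in [-1, 3], t = v^2 - 5*v is on the left; area = ∫[-1,3] (-(v^2 - 2*v - 3)) dv = 32/3.

32/3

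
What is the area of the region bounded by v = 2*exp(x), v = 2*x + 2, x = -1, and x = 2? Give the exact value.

-9 - 2*exp(-1) + 2*exp(2)

On [-1, 2], (2*exp(x)) - (2*x + 2) = -2*x + 2*exp(x) - 2 is ≥ 0 throughout, so the area is a single integral of |-2*x + 2*exp(x) - 2|.
∫[-1,2] (-2*x + 2*exp(x) - 2) dx = -9 - 2*exp(-1) + 2*exp(2).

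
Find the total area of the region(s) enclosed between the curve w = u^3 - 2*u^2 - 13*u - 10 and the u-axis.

The curve meets the u-axis where u^3 - 2*u^2 - 13*u - 10 = 0, i.e. (u - 5)*(u + 1)*(u + 2) = 0, at u = -2, -1, 5.
On [-2, -1] the curve lies above the axis; ∫[-2,-1] (u^3 - 2*u^2 - 13*u - 10) du = 13/12, giving area 13/12.
On [-1, 5] the curve lies below the axis; ∫[-1,5] (u^3 - 2*u^2 - 13*u - 10) du = -144, giving area 144.
Total area = 13/12 + 144 = 1741/12.

1741/12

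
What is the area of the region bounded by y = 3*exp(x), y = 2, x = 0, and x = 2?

On [0, 2], (3*exp(x)) - (2) = 3*exp(x) - 2 is ≥ 0 throughout, so the area is a single integral of |3*exp(x) - 2|.
∫[0,2] (3*exp(x) - 2) dx = -7 + 3*exp(2).

-7 + 3*exp(2)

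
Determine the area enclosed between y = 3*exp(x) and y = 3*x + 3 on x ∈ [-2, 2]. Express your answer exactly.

On [-2, 2], (3*exp(x)) - (3*x + 3) = -3*x + 3*exp(x) - 3 is ≥ 0 throughout, so the area is a single integral of |-3*x + 3*exp(x) - 3|.
∫[-2,2] (-3*x + 3*exp(x) - 3) dx = -12 - 3*exp(-2) + 3*exp(2).

-12 - 3*exp(-2) + 3*exp(2)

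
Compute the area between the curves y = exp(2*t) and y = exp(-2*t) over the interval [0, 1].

On [0, 1], (exp(2*t)) - (exp(-2*t)) = exp(2*t) - exp(-2*t) is ≥ 0 throughout, so the area is a single integral of |exp(2*t) - exp(-2*t)|.
∫[0,1] (exp(2*t) - exp(-2*t)) dt = -1 + exp(-2)/2 + exp(2)/2.

-1 + exp(-2)/2 + exp(2)/2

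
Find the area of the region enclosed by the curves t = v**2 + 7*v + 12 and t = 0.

1/6

Both boundary curves give t as a function of v, so integrate with respect to v. Setting them equal: v**2 + 7*v + 12 = 0, i.e. (v + 3)*(v + 4) = 0, so they meet at v = -4, -3.
For v in [-4, -3], t = v**2 + 7*v + 12 is on the left; area = ∫[-4,-3] (-(v**2 + 7*v + 12)) dv = 1/6.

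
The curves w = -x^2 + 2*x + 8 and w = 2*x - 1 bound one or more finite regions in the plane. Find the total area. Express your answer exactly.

Set the curves equal: -x^2 + 2*x + 8 = 2*x - 1, so -x^2 + 9 = 0, which factors as -(x - 3)*(x + 3) = 0. The curves meet at x = -3, 3.
On [-3, 3], w = -x^2 + 2*x + 8 is on top; that piece has area ∫[-3,3] (-x^2 + 9) dx = 36.

36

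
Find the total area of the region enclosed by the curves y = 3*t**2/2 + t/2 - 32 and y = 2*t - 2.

Set the curves equal: 3*t**2/2 + t/2 - 32 = 2*t - 2, so 3*t**2/2 - 3*t/2 - 30 = 0, which factors as 3*(t - 5)*(t + 4)/2 = 0. The curves meet at t = -4, 5.
On [-4, 5], y = 2*t - 2 is on top; that piece has area ∫[-4,5] (-(3*t**2/2 - 3*t/2 - 30)) dt = 729/4.

729/4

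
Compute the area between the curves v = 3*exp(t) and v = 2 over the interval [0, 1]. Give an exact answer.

-5 + 3*exp(1)

On [0, 1], (3*exp(t)) - (2) = 3*exp(t) - 2 is ≥ 0 throughout, so the area is a single integral of |3*exp(t) - 2|.
∫[0,1] (3*exp(t) - 2) dt = -5 + 3*exp(1).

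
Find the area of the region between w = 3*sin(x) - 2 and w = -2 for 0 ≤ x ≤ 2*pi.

The difference (3*sin(x) - 2) - (-2) = 3*sin(x) changes sign at x = pi inside [0, 2*pi], so split the integral there.
∫[0,pi] (3*sin(x)) dx = 6.
∫[pi,2*pi] (3*sin(x)) dx = -6; the area of that piece is 6.
Total area = 6 + 6 = 12.

12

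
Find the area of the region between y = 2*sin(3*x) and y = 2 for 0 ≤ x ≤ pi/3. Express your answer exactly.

On [0, pi/3], (2*sin(3*x)) - (2) = 2*sin(3*x) - 2 is ≤ 0 throughout, so the area is a single integral of |2*sin(3*x) - 2|.
∫[0,pi/3] (2*sin(3*x) - 2) dx = 4/3 - 2*pi/3; the area of that piece is -4/3 + 2*pi/3.

-4/3 + 2*pi/3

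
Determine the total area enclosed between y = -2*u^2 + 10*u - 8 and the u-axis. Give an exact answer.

9

The curve meets the u-axis where -2*u^2 + 10*u - 8 = 0, i.e. -2*(u - 4)*(u - 1) = 0, at u = 1, 4.
On [1, 4] the curve lies above the axis; ∫[1,4] (-2*u^2 + 10*u - 8) du = 9, giving area 9.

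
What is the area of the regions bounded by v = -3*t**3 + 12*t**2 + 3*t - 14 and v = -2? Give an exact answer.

Set the curves equal: -3*t**3 + 12*t**2 + 3*t - 14 = -2, so -3*t**3 + 12*t**2 + 3*t - 12 = 0, which factors as -3*(t - 4)*(t - 1)*(t + 1) = 0. The curves meet at t = -1, 1, 4.
On [-1, 1], v = -2 is on top; that piece has area ∫[-1,1] (-(-3*t**3 + 12*t**2 + 3*t - 12)) dt = 16.
On [1, 4], v = -3*t**3 + 12*t**2 + 3*t - 14 is on top; that piece has area ∫[1,4] (-3*t**3 + 12*t**2 + 3*t - 12) dt = 189/4.
Total enclosed area = 16 + 189/4 = 253/4.

253/4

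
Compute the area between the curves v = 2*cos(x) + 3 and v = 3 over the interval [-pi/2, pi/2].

4

On [-pi/2, pi/2], (2*cos(x) + 3) - (3) = 2*cos(x) is ≥ 0 throughout, so the area is a single integral of |2*cos(x)|.
∫[-pi/2,pi/2] (2*cos(x)) dx = 4.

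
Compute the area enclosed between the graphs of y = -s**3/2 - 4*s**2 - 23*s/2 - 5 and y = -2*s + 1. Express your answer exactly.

Set the curves equal: -s**3/2 - 4*s**2 - 23*s/2 - 5 = -2*s + 1, so -s**3/2 - 4*s**2 - 19*s/2 - 6 = 0, which factors as -(s + 1)*(s + 3)*(s + 4)/2 = 0. The curves meet at s = -4, -3, -1.
On [-4, -3], y = -2*s + 1 is on top; that piece has area ∫[-4,-3] (-(-s**3/2 - 4*s**2 - 19*s/2 - 6)) ds = 5/24.
On [-3, -1], y = -s**3/2 - 4*s**2 - 23*s/2 - 5 is on top; that piece has area ∫[-3,-1] (-s**3/2 - 4*s**2 - 19*s/2 - 6) ds = 4/3.
Total enclosed area = 5/24 + 4/3 = 37/24.

37/24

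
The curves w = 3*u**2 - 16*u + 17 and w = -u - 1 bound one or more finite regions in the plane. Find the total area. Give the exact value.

Set the curves equal: 3*u**2 - 16*u + 17 = -u - 1, so 3*u**2 - 15*u + 18 = 0, which factors as 3*(u - 3)*(u - 2) = 0. The curves meet at u = 2, 3.
On [2, 3], w = -u - 1 is on top; that piece has area ∫[2,3] (-(3*u**2 - 15*u + 18)) du = 1/2.

1/2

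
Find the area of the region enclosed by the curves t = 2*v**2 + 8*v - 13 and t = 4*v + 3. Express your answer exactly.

72

Both boundary curves give t as a function of v, so integrate with respect to v. Setting them equal: 2*v**2 + 4*v - 16 = 0, i.e. 2*(v - 2)*(v + 4) = 0, so they meet at v = -4, 2.
For v in [-4, 2], t = 2*v**2 + 8*v - 13 is on the left; area = ∫[-4,2] (-(2*v**2 + 4*v - 16)) dv = 72.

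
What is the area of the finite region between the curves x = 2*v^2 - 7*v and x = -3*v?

8/3

Both boundary curves give x as a function of v, so integrate with respect to v. Setting them equal: 2*v^2 - 4*v = 0, i.e. 2*v*(v - 2) = 0, so they meet at v = 0, 2.
For v in [0, 2], x = 2*v^2 - 7*v is on the left; area = ∫[0,2] (-(2*v^2 - 4*v)) dv = 8/3.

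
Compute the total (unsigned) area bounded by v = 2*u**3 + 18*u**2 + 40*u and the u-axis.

131/2

The curve meets the u-axis where 2*u**3 + 18*u**2 + 40*u = 0, i.e. 2*u*(u + 4)*(u + 5) = 0, at u = -5, -4, 0.
On [-5, -4] the curve lies above the axis; ∫[-5,-4] (2*u**3 + 18*u**2 + 40*u) du = 3/2, giving area 3/2.
On [-4, 0] the curve lies below the axis; ∫[-4,0] (2*u**3 + 18*u**2 + 40*u) du = -64, giving area 64.
Total area = 3/2 + 64 = 131/2.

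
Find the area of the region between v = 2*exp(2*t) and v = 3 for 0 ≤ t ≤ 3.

The difference (2*exp(2*t)) - (3) = 2*exp(2*t) - 3 changes sign at t = -log(2)/2 + log(3)/2 inside [0, 3], so split the integral there.
∫[0,-log(2)/2 + log(3)/2] (2*exp(2*t) - 3) dt = log(2*sqrt(6)/9) + 1/2; the area of that piece is -1/2 + log(3*sqrt(6)/4).
∫[-log(2)/2 + log(3)/2,3] (2*exp(2*t) - 3) dt = -21/2 - 3*log(2)/2 + 3*log(3)/2 + exp(6).
Total area = (-1/2 + log(3*sqrt(6)/4)) + (-21/2 - 3*log(2)/2 + 3*log(3)/2 + exp(6)) = -11 - 7*log(2)/2 + log(6)/2 + 5*log(3)/2 + exp(6).

-11 - 7*log(2)/2 + log(6)/2 + 5*log(3)/2 + exp(6)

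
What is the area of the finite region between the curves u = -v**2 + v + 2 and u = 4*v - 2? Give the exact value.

125/6

Both boundary curves give u as a function of v, so integrate with respect to v. Setting them equal: -v**2 - 3*v + 4 = 0, i.e. -(v - 1)*(v + 4) = 0, so they meet at v = -4, 1.
For v in [-4, 1], u = -v**2 + v + 2 is on the right; area = ∫[-4,1] (-v**2 - 3*v + 4) dv = 125/6.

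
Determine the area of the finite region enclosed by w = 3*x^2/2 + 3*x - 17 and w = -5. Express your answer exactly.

Set the curves equal: 3*x^2/2 + 3*x - 17 = -5, so 3*x^2/2 + 3*x - 12 = 0, which factors as 3*(x - 2)*(x + 4)/2 = 0. The curves meet at x = -4, 2.
On [-4, 2], w = -5 is on top; that piece has area ∫[-4,2] (-(3*x^2/2 + 3*x - 12)) dx = 54.

54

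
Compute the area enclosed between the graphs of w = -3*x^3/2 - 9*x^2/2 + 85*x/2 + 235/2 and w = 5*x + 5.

786

Set the curves equal: -3*x^3/2 - 9*x^2/2 + 85*x/2 + 235/2 = 5*x + 5, so -3*x^3/2 - 9*x^2/2 + 75*x/2 + 225/2 = 0, which factors as -3*(x - 5)*(x + 3)*(x + 5)/2 = 0. The curves meet at x = -5, -3, 5.
On [-5, -3], w = 5*x + 5 is on top; that piece has area ∫[-5,-3] (-(-3*x^3/2 - 9*x^2/2 + 75*x/2 + 225/2)) dx = 18.
On [-3, 5], w = -3*x^3/2 - 9*x^2/2 + 85*x/2 + 235/2 is on top; that piece has area ∫[-3,5] (-3*x^3/2 - 9*x^2/2 + 75*x/2 + 225/2) dx = 768.
Total enclosed area = 18 + 768 = 786.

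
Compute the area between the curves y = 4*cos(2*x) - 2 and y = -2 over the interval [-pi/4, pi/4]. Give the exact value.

On [-pi/4, pi/4], (4*cos(2*x) - 2) - (-2) = 4*cos(2*x) is ≥ 0 throughout, so the area is a single integral of |4*cos(2*x)|.
∫[-pi/4,pi/4] (4*cos(2*x)) dx = 4.

4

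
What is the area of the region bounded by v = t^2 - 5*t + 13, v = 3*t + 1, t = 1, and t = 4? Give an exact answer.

The difference (t^2 - 5*t + 13) - (3*t + 1) = t^2 - 8*t + 12 changes sign at t = 2 inside [1, 4], so split the integral there.
∫[1,2] (t^2 - 8*t + 12) dt = 7/3.
∫[2,4] (t^2 - 8*t + 12) dt = -16/3; the area of that piece is 16/3.
Total area = 7/3 + 16/3 = 23/3.

23/3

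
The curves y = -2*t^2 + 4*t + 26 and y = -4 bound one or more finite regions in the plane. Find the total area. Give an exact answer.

512/3

Set the curves equal: -2*t^2 + 4*t + 26 = -4, so -2*t^2 + 4*t + 30 = 0, which factors as -2*(t - 5)*(t + 3) = 0. The curves meet at t = -3, 5.
On [-3, 5], y = -2*t^2 + 4*t + 26 is on top; that piece has area ∫[-3,5] (-2*t^2 + 4*t + 30) dt = 512/3.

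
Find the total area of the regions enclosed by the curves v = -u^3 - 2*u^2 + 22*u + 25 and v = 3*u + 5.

2521/12

Set the curves equal: -u^3 - 2*u^2 + 22*u + 25 = 3*u + 5, so -u^3 - 2*u^2 + 19*u + 20 = 0, which factors as -(u - 4)*(u + 1)*(u + 5) = 0. The curves meet at u = -5, -1, 4.
On [-5, -1], v = 3*u + 5 is on top; that piece has area ∫[-5,-1] (-(-u^3 - 2*u^2 + 19*u + 20)) du = 224/3.
On [-1, 4], v = -u^3 - 2*u^2 + 22*u + 25 is on top; that piece has area ∫[-1,4] (-u^3 - 2*u^2 + 19*u + 20) du = 1625/12.
Total enclosed area = 224/3 + 1625/12 = 2521/12.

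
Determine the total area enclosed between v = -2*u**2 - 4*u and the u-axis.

8/3

The curve meets the u-axis where -2*u**2 - 4*u = 0, i.e. -2*u*(u + 2) = 0, at u = -2, 0.
On [-2, 0] the curve lies above the axis; ∫[-2,0] (-2*u**2 - 4*u) du = 8/3, giving area 8/3.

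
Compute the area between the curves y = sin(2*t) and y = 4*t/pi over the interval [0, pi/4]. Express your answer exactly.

On [0, pi/4], (sin(2*t)) - (4*t/pi) = -4*t/pi + sin(2*t) is ≥ 0 throughout, so the area is a single integral of |-4*t/pi + sin(2*t)|.
∫[0,pi/4] (-4*t/pi + sin(2*t)) dt = 1/2 - pi/8.

1/2 - pi/8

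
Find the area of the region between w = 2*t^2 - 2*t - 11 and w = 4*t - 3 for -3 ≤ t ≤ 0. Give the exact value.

89/3

The difference (2*t^2 - 2*t - 11) - (4*t - 3) = 2*t^2 - 6*t - 8 changes sign at t = -1 inside [-3, 0], so split the integral there.
∫[-3,-1] (2*t^2 - 6*t - 8) dt = 76/3.
∫[-1,0] (2*t^2 - 6*t - 8) dt = -13/3; the area of that piece is 13/3.
Total area = 76/3 + 13/3 = 89/3.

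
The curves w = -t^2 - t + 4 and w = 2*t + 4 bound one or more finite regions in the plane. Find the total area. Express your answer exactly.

Set the curves equal: -t^2 - t + 4 = 2*t + 4, so -t^2 - 3*t = 0, which factors as -t*(t + 3) = 0. The curves meet at t = -3, 0.
On [-3, 0], w = -t^2 - t + 4 is on top; that piece has area ∫[-3,0] (-t^2 - 3*t) dt = 9/2.

9/2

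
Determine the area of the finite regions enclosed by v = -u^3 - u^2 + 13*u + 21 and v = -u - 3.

1741/12

Set the curves equal: -u^3 - u^2 + 13*u + 21 = -u - 3, so -u^3 - u^2 + 14*u + 24 = 0, which factors as -(u - 4)*(u + 2)*(u + 3) = 0. The curves meet at u = -3, -2, 4.
On [-3, -2], v = -u - 3 is on top; that piece has area ∫[-3,-2] (-(-u^3 - u^2 + 14*u + 24)) du = 13/12.
On [-2, 4], v = -u^3 - u^2 + 13*u + 21 is on top; that piece has area ∫[-2,4] (-u^3 - u^2 + 14*u + 24) du = 144.
Total enclosed area = 13/12 + 144 = 1741/12.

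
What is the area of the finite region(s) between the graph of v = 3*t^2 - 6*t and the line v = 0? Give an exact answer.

The curve meets the t-axis where 3*t^2 - 6*t = 0, i.e. 3*t*(t - 2) = 0, at t = 0, 2.
On [0, 2] the curve lies below the axis; ∫[0,2] (3*t^2 - 6*t) dt = -4, giving area 4.

4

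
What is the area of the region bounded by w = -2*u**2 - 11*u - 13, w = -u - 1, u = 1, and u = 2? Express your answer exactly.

On [1, 2], (-2*u**2 - 11*u - 13) - (-u - 1) = -2*u**2 - 10*u - 12 is ≤ 0 throughout, so the area is a single integral of |-2*u**2 - 10*u - 12|.
∫[1,2] (-2*u**2 - 10*u - 12) du = -95/3; the area of that piece is 95/3.

95/3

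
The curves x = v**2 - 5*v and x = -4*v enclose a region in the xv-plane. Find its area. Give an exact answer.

Both boundary curves give x as a function of v, so integrate with respect to v. Setting them equal: v**2 - v = 0, i.e. v*(v - 1) = 0, so they meet at v = 0, 1.
For v in [0, 1], x = v**2 - 5*v is on the left; area = ∫[0,1] (-(v**2 - v)) dv = 1/6.

1/6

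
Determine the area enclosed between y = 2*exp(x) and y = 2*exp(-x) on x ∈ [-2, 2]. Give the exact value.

-8 + 4*exp(-2) + 4*exp(2)

The difference (2*exp(x)) - (2*exp(-x)) = 2*exp(x) - 2*exp(-x) changes sign at x = 0 inside [-2, 2], so split the integral there.
∫[-2,0] (2*exp(x) - 2*exp(-x)) dx = -2*exp(2) - 2*exp(-2) + 4; the area of that piece is -4 + 2*exp(-2) + 2*exp(2).
∫[0,2] (2*exp(x) - 2*exp(-x)) dx = -4 + 2*exp(-2) + 2*exp(2).
Total area = (-4 + 2*exp(-2) + 2*exp(2)) + (-4 + 2*exp(-2) + 2*exp(2)) = -8 + 4*exp(-2) + 4*exp(2).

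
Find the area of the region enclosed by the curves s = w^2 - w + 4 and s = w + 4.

4/3

Both boundary curves give s as a function of w, so integrate with respect to w. Setting them equal: w^2 - 2*w = 0, i.e. w*(w - 2) = 0, so they meet at w = 0, 2.
For w in [0, 2], s = w^2 - w + 4 is on the left; area = ∫[0,2] (-(w^2 - 2*w)) dw = 4/3.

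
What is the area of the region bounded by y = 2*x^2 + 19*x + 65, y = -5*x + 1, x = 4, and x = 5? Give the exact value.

638/3

On [4, 5], (2*x^2 + 19*x + 65) - (-5*x + 1) = 2*x^2 + 24*x + 64 is ≥ 0 throughout, so the area is a single integral of |2*x^2 + 24*x + 64|.
∫[4,5] (2*x^2 + 24*x + 64) dx = 638/3.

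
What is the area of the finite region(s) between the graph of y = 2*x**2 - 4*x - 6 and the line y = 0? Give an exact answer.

The curve meets the x-axis where 2*x**2 - 4*x - 6 = 0, i.e. 2*(x - 3)*(x + 1) = 0, at x = -1, 3.
On [-1, 3] the curve lies below the axis; ∫[-1,3] (2*x**2 - 4*x - 6) dx = -64/3, giving area 64/3.

64/3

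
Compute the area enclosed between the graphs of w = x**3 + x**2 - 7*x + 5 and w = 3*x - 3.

Set the curves equal: x**3 + x**2 - 7*x + 5 = 3*x - 3, so x**3 + x**2 - 10*x + 8 = 0, which factors as (x - 2)*(x - 1)*(x + 4) = 0. The curves meet at x = -4, 1, 2.
On [-4, 1], w = x**3 + x**2 - 7*x + 5 is on top; that piece has area ∫[-4,1] (x**3 + x**2 - 10*x + 8) dx = 875/12.
On [1, 2], w = 3*x - 3 is on top; that piece has area ∫[1,2] (-(x**3 + x**2 - 10*x + 8)) dx = 11/12.
Total enclosed area = 875/12 + 11/12 = 443/6.

443/6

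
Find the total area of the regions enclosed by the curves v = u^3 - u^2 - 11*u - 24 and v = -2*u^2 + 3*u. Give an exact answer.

1741/12

Set the curves equal: u^3 - u^2 - 11*u - 24 = -2*u^2 + 3*u, so u^3 + u^2 - 14*u - 24 = 0, which factors as (u - 4)*(u + 2)*(u + 3) = 0. The curves meet at u = -3, -2, 4.
On [-3, -2], v = u^3 - u^2 - 11*u - 24 is on top; that piece has area ∫[-3,-2] (u^3 + u^2 - 14*u - 24) du = 13/12.
On [-2, 4], v = -2*u^2 + 3*u is on top; that piece has area ∫[-2,4] (-(u^3 + u^2 - 14*u - 24)) du = 144.
Total enclosed area = 13/12 + 144 = 1741/12.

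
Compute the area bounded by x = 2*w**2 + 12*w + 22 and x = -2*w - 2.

1/3

Both boundary curves give x as a function of w, so integrate with respect to w. Setting them equal: 2*w**2 + 14*w + 24 = 0, i.e. 2*(w + 3)*(w + 4) = 0, so they meet at w = -4, -3.
For w in [-4, -3], x = 2*w**2 + 12*w + 22 is on the left; area = ∫[-4,-3] (-(2*w**2 + 14*w + 24)) dw = 1/3.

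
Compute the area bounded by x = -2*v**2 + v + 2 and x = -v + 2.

1/3

Both boundary curves give x as a function of v, so integrate with respect to v. Setting them equal: -2*v**2 + 2*v = 0, i.e. -2*v*(v - 1) = 0, so they meet at v = 0, 1.
For v in [0, 1], x = -2*v**2 + v + 2 is on the right; area = ∫[0,1] (-2*v**2 + 2*v) dv = 1/3.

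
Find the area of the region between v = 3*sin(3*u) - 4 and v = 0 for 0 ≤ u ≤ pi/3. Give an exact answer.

On [0, pi/3], (3*sin(3*u) - 4) - (0) = 3*sin(3*u) - 4 is ≤ 0 throughout, so the area is a single integral of |3*sin(3*u) - 4|.
∫[0,pi/3] (3*sin(3*u) - 4) du = 2 - 4*pi/3; the area of that piece is -2 + 4*pi/3.

-2 + 4*pi/3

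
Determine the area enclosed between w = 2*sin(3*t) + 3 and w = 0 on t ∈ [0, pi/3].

On [0, pi/3], (2*sin(3*t) + 3) - (0) = 2*sin(3*t) + 3 is ≥ 0 throughout, so the area is a single integral of |2*sin(3*t) + 3|.
∫[0,pi/3] (2*sin(3*t) + 3) dt = 4/3 + pi.

4/3 + pi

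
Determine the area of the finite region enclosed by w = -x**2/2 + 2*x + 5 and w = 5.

Set the curves equal: -x**2/2 + 2*x + 5 = 5, so -x**2/2 + 2*x = 0, which factors as -x*(x - 4)/2 = 0. The curves meet at x = 0, 4.
On [0, 4], w = -x**2/2 + 2*x + 5 is on top; that piece has area ∫[0,4] (-x**2/2 + 2*x) dx = 16/3.

16/3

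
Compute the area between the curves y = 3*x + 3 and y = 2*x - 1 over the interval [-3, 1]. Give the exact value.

On [-3, 1], (3*x + 3) - (2*x - 1) = x + 4 is ≥ 0 throughout, so the area is a single integral of |x + 4|.
∫[-3,1] (x + 4) dx = 12.

12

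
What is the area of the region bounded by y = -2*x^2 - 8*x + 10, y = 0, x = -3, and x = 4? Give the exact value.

376/3

The difference (-2*x^2 - 8*x + 10) - (0) = -2*x^2 - 8*x + 10 changes sign at x = 1 inside [-3, 4], so split the integral there.
∫[-3,1] (-2*x^2 - 8*x + 10) dx = 160/3.
∫[1,4] (-2*x^2 - 8*x + 10) dx = -72; the area of that piece is 72.
Total area = 160/3 + 72 = 376/3.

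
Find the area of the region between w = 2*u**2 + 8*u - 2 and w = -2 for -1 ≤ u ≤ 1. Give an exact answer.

The difference (2*u**2 + 8*u - 2) - (-2) = 2*u**2 + 8*u changes sign at u = 0 inside [-1, 1], so split the integral there.
∫[-1,0] (2*u**2 + 8*u) du = -10/3; the area of that piece is 10/3.
∫[0,1] (2*u**2 + 8*u) du = 14/3.
Total area = 10/3 + 14/3 = 8.

8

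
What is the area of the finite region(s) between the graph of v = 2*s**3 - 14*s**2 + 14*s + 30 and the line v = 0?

The curve meets the s-axis where 2*s**3 - 14*s**2 + 14*s + 30 = 0, i.e. 2*(s - 5)*(s - 3)*(s + 1) = 0, at s = -1, 3, 5.
On [-1, 3] the curve lies above the axis; ∫[-1,3] (2*s**3 - 14*s**2 + 14*s + 30) ds = 256/3, giving area 256/3.
On [3, 5] the curve lies below the axis; ∫[3,5] (2*s**3 - 14*s**2 + 14*s + 30) ds = -40/3, giving area 40/3.
Total area = 256/3 + 40/3 = 296/3.

296/3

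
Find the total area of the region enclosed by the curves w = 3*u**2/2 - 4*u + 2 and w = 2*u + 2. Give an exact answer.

Set the curves equal: 3*u**2/2 - 4*u + 2 = 2*u + 2, so 3*u**2/2 - 6*u = 0, which factors as 3*u*(u - 4)/2 = 0. The curves meet at u = 0, 4.
On [0, 4], w = 2*u + 2 is on top; that piece has area ∫[0,4] (-(3*u**2/2 - 6*u)) du = 16.

16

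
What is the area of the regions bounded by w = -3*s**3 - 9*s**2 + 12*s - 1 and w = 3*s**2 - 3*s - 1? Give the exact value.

Set the curves equal: -3*s**3 - 9*s**2 + 12*s - 1 = 3*s**2 - 3*s - 1, so -3*s**3 - 12*s**2 + 15*s = 0, which factors as -3*s*(s - 1)*(s + 5) = 0. The curves meet at s = -5, 0, 1.
On [-5, 0], w = 3*s**2 - 3*s - 1 is on top; that piece has area ∫[-5,0] (-(-3*s**3 - 12*s**2 + 15*s)) ds = 875/4.
On [0, 1], w = -3*s**3 - 9*s**2 + 12*s - 1 is on top; that piece has area ∫[0,1] (-3*s**3 - 12*s**2 + 15*s) ds = 11/4.
Total enclosed area = 875/4 + 11/4 = 443/2.

443/2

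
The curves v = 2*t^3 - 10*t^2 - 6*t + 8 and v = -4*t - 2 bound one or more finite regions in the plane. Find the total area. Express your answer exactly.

296/3

Set the curves equal: 2*t^3 - 10*t^2 - 6*t + 8 = -4*t - 2, so 2*t^3 - 10*t^2 - 2*t + 10 = 0, which factors as 2*(t - 5)*(t - 1)*(t + 1) = 0. The curves meet at t = -1, 1, 5.
On [-1, 1], v = 2*t^3 - 10*t^2 - 6*t + 8 is on top; that piece has area ∫[-1,1] (2*t^3 - 10*t^2 - 2*t + 10) dt = 40/3.
On [1, 5], v = -4*t - 2 is on top; that piece has area ∫[1,5] (-(2*t^3 - 10*t^2 - 2*t + 10)) dt = 256/3.
Total enclosed area = 40/3 + 256/3 = 296/3.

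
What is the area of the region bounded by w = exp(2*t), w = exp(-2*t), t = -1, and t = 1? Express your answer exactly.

The difference (exp(2*t)) - (exp(-2*t)) = exp(2*t) - exp(-2*t) changes sign at t = 0 inside [-1, 1], so split the integral there.
∫[-1,0] (exp(2*t) - exp(-2*t)) dt = -exp(2)/2 - exp(-2)/2 + 1; the area of that piece is -1 + exp(-2)/2 + exp(2)/2.
∫[0,1] (exp(2*t) - exp(-2*t)) dt = -1 + exp(-2)/2 + exp(2)/2.
Total area = (-1 + exp(-2)/2 + exp(2)/2) + (-1 + exp(-2)/2 + exp(2)/2) = -2 + exp(-2) + exp(2).

-2 + exp(-2) + exp(2)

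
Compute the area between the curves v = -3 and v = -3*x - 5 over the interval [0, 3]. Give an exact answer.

On [0, 3], (-3) - (-3*x - 5) = 3*x + 2 is ≥ 0 throughout, so the area is a single integral of |3*x + 2|.
∫[0,3] (3*x + 2) dx = 39/2.

39/2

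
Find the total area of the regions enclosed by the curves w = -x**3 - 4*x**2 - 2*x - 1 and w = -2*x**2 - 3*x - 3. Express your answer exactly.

37/12

Set the curves equal: -x**3 - 4*x**2 - 2*x - 1 = -2*x**2 - 3*x - 3, so -x**3 - 2*x**2 + x + 2 = 0, which factors as -(x - 1)*(x + 1)*(x + 2) = 0. The curves meet at x = -2, -1, 1.
On [-2, -1], w = -2*x**2 - 3*x - 3 is on top; that piece has area ∫[-2,-1] (-(-x**3 - 2*x**2 + x + 2)) dx = 5/12.
On [-1, 1], w = -x**3 - 4*x**2 - 2*x - 1 is on top; that piece has area ∫[-1,1] (-x**3 - 2*x**2 + x + 2) dx = 8/3.
Total enclosed area = 5/12 + 8/3 = 37/12.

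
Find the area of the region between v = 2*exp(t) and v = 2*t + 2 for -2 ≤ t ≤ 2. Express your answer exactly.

-8 - 2*exp(-2) + 2*exp(2)

On [-2, 2], (2*exp(t)) - (2*t + 2) = -2*t + 2*exp(t) - 2 is ≥ 0 throughout, so the area is a single integral of |-2*t + 2*exp(t) - 2|.
∫[-2,2] (-2*t + 2*exp(t) - 2) dt = -8 - 2*exp(-2) + 2*exp(2).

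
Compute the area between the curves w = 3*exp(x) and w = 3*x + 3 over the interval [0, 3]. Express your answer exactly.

On [0, 3], (3*exp(x)) - (3*x + 3) = -3*x + 3*exp(x) - 3 is ≥ 0 throughout, so the area is a single integral of |-3*x + 3*exp(x) - 3|.
∫[0,3] (-3*x + 3*exp(x) - 3) dx = -51/2 + 3*exp(3).

-51/2 + 3*exp(3)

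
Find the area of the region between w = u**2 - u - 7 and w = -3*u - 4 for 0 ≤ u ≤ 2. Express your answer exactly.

The difference (u**2 - u - 7) - (-3*u - 4) = u**2 + 2*u - 3 changes sign at u = 1 inside [0, 2], so split the integral there.
∫[0,1] (u**2 + 2*u - 3) du = -5/3; the area of that piece is 5/3.
∫[1,2] (u**2 + 2*u - 3) du = 7/3.
Total area = 5/3 + 7/3 = 4.

4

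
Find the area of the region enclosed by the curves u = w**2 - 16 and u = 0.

Both boundary curves give u as a function of w, so integrate with respect to w. Setting them equal: w**2 - 16 = 0, i.e. (w - 4)*(w + 4) = 0, so they meet at w = -4, 4.
For w in [-4, 4], u = w**2 - 16 is on the left; area = ∫[-4,4] (-(w**2 - 16)) dw = 256/3.

256/3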